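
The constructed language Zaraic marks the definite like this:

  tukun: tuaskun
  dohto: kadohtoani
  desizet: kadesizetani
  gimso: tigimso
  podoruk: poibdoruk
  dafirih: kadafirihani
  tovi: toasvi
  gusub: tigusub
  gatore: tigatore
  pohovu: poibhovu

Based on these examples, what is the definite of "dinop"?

dohto and gimso both end in -o yet inflect differently (kadohtoani, tigimso), so the final letter is not what conditions the rule; the first letter is.
"dinop" begins with d-. The stems beginning with d- (dafirih → kadafirihani, desizet → kadesizetani, dohto → kadohtoani) add ka- … -ani around the stem.
The other patterns: stems beginning with g- add the prefix ti-; stems beginning with t- insert -as- after the first vowel; stems beginning with p- insert -ib- after the first vowel.
So dinop → kadinopani.

kadinopani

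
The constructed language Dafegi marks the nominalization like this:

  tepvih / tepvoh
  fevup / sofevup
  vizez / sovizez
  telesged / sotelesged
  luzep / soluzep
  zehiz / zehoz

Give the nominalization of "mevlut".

zehiz and vizez both end in -z yet inflect differently (zehoz, sovizez), so the final letter is not what conditions the rule; the last vowel is.
"mevlut" has last vowel 'u'. The one such stem in the data (fevup → sofevup) adds the prefix so-, so the same rule applies.
So mevlut → somevlut.

somevlut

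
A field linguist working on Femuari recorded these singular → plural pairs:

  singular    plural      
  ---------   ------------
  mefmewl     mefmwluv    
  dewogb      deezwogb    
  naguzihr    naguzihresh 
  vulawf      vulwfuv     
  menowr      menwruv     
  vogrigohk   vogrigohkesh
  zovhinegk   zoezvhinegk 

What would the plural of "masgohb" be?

"masgohb" has second-to-last letter 'h'. The stems whose second-to-last letter is 'h' (naguzihr → naguzihresh, vogrigohk → vogrigohkesh) add -esh.
The other patterns: stems whose second-to-last letter is 'g' insert -ez- after the first vowel; stems whose second-to-last letter is 'w' delete the last vowel and add -uv.
So masgohb → masgohbesh.

masgohbesh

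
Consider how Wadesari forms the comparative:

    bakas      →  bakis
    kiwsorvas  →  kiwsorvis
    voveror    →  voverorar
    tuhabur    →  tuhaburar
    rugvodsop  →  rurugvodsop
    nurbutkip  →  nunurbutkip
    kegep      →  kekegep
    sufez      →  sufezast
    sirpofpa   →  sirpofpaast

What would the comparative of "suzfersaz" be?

"suzfersaz" ends in -z. The one such stem in the data (sufez → sufezast) adds -ast, so the same rule applies.
So suzfersaz → suzfersazast.

suzfersazast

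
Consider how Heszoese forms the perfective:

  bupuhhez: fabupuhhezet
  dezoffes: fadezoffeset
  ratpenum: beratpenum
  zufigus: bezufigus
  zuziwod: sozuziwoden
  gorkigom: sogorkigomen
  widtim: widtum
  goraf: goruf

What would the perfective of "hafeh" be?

fahafehet

dezoffes and zufigus both end in -s yet inflect differently (fadezoffeset, bezufigus), so the final letter is not what conditions the rule; the last vowel is.
"hafeh" has last vowel 'e'. The stems whose last vowel is 'e' (bupuhhez → fabupuhhezet, dezoffes → fadezoffeset) add fa- … -et around the stem.
So hafeh → fahafehet.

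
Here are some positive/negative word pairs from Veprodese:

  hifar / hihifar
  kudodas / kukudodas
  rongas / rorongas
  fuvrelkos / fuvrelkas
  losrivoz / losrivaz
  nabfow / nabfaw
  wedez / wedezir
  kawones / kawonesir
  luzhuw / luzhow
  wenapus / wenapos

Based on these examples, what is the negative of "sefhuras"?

kudodas and fuvrelkos both end in -s yet inflect differently (kukudodas, fuvrelkas), so the final letter is not what conditions the rule; the last vowel is.
"sefhuras" has last vowel 'a'. The stems whose last vowel is 'a' (hifar → hihifar, kudodas → kukudodas, rongas → rorongas) repeat the first consonant+vowel as a prefix.
The other patterns: stems whose last vowel is 'o' change the last vowel to 'a'; stems whose last vowel is 'e' add -ir; stems whose last vowel is 'u' change the last vowel to 'o'.
So sefhuras → sesefhuras.

sesefhuras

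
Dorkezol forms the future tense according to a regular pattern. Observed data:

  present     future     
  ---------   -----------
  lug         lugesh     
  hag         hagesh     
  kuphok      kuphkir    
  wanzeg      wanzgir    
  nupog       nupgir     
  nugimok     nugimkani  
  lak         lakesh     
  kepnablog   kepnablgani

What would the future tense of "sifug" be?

lug and nupog both end in -g yet inflect differently (lugesh, nupgir), so the final letter is not what conditions the rule; the number of vowels is.
"sifug" has 2 vowels. The stems with 2 vowels (nupog → nupgir, kuphok → kuphkir, wanzeg → wanzgir) delete the last vowel and add -ir.
So sifug → sifgir.

sifgir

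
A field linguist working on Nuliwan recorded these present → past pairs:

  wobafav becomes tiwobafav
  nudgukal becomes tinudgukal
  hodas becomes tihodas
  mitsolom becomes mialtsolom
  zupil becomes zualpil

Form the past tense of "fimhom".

"fimhom" has last vowel 'o'. The one such stem in the data (mitsolom → mialtsolom) inserts -al- after the first vowel (as does zupil), so the same rule applies.
The other pattern: stems whose last vowel is 'a' add the prefix ti-.
So fimhom → fialmhom.

fialmhom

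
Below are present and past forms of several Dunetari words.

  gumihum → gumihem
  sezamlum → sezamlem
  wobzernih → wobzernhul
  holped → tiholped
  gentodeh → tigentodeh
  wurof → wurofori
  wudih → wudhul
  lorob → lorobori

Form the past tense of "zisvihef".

tizisvihef

wudih and gentodeh both end in -h yet inflect differently (wudhul, tigentodeh), so the final letter is not what conditions the rule; the last vowel is.
"zisvihef" has last vowel 'e'. The stems whose last vowel is 'e' (gentodeh → tigentodeh, holped → tiholped) add the prefix ti-.
So zisvihef → tizisvihef.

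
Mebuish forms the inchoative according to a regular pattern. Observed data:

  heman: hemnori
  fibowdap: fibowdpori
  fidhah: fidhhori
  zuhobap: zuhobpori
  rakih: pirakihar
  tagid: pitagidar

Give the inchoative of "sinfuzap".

sinfuzpori

fidhah and rakih both end in -h yet inflect differently (fidhhori, pirakihar), so the final letter is not what conditions the rule; the last vowel is.
"sinfuzap" has last vowel 'a'. The stems whose last vowel is 'a' (zuhobap → zuhobpori, fibowdap → fibowdpori, fidhah → fidhhori) delete the last vowel and add -ori.
The other pattern: stems whose last vowel is 'i' add pi- … -ar around the stem.
So sinfuzap → sinfuzpori.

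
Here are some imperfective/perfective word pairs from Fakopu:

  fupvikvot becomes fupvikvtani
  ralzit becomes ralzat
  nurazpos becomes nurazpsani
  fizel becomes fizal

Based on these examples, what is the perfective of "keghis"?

keghas

"keghis" has last vowel 'i'. The one such stem in the data (ralzit → ralzat) changes the last vowel to 'a' (as does fizel), so the same rule applies.
So keghis → keghas.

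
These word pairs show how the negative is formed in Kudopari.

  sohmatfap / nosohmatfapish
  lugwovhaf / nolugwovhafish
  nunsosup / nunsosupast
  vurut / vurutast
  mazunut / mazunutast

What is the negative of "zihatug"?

"zihatug" has last vowel 'u'. The stems whose last vowel is 'u' (nunsosup → nunsosupast, vurut → vurutast, mazunut → mazunutast) add -ast.
The other pattern: stems whose last vowel is 'a' add no- … -ish around the stem.
So zihatug → zihatugast.

zihatugast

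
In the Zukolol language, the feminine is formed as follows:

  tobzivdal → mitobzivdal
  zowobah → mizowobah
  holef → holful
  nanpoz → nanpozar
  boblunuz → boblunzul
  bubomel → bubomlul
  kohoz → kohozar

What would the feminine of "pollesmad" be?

mipollesmad

nanpoz and boblunuz both end in -z yet inflect differently (nanpozar, boblunzul), so the final letter is not what conditions the rule; the last vowel is.
"pollesmad" has last vowel 'a'. The stems whose last vowel is 'a' (zowobah → mizowobah, tobzivdal → mitobzivdal) add the prefix mi-.
The other patterns: stems whose last vowel is 'o' add -ar; stems whose last vowel is 'e' or 'u' delete the last vowel and add -ul.
So pollesmad → mipollesmad.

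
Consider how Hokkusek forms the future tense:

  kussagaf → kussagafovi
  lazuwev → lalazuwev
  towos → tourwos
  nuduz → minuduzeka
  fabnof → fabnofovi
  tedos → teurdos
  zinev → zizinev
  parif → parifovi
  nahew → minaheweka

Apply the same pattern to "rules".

"rules" ends in -s. The stems ending in -s (towos → tourwos, tedos → teurdos) insert -ur- after the first vowel.
The other patterns: stems ending in -v repeat the first consonant+vowel as a prefix; stems ending in -f add -ovi; stems ending in -w or -z add mi- … -eka around the stem.
So rules → ruurles.

ruurles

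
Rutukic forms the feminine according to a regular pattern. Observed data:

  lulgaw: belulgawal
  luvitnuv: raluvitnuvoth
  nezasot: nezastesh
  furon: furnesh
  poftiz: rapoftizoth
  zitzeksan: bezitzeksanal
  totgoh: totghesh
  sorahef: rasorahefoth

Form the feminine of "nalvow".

zitzeksan and furon both end in -n yet inflect differently (bezitzeksanal, furnesh), so the final letter is not what conditions the rule; the last vowel is.
"nalvow" has last vowel 'o'. The stems whose last vowel is 'o' (nezasot → nezastesh, totgoh → totghesh, furon → furnesh) delete the last vowel and add -esh.
The other patterns: stems whose last vowel is 'a' add be- … -al around the stem; stems whose last vowel is 'e', 'i' or 'u' add ra- … -oth around the stem.
So nalvow → nalvwesh.

nalvwesh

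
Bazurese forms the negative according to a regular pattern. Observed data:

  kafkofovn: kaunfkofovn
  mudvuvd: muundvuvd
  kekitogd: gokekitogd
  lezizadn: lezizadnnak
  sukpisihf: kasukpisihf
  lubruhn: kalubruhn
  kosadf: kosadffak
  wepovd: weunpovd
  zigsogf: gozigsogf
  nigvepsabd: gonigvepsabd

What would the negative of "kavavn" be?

kaunvavn

lezizadn and kafkofovn both end in -n yet inflect differently (lezizadnnak, kaunfkofovn), so the final letter is not what conditions the rule; the second-to-last letter is.
"kavavn" has second-to-last letter 'v'. The stems whose second-to-last letter is 'v' (kafkofovn → kaunfkofovn, wepovd → weunpovd, mudvuvd → muundvuvd) insert -un- after the first vowel.
The other patterns: stems whose second-to-last letter is 'd' double the final consonant and add -ak; stems whose second-to-last letter is 'h' add the prefix ka-; stems whose second-to-last letter is 'b' or 'g' add the prefix go-.
So kavavn → kaunvavn.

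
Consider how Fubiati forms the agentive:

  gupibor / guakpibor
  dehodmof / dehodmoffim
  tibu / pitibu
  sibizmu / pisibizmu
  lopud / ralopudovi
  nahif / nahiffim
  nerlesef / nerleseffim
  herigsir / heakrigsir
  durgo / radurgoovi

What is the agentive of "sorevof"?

sorevoffim

gupibor and dehodmof both have last vowel 'o' yet inflect differently (guakpibor, dehodmoffim), so the last vowel is not what conditions the rule; the final letter is.
"sorevof" ends in -f. The stems ending in -f (dehodmof → dehodmoffim, nerlesef → nerleseffim, nahif → nahiffim) double the final consonant and add -im.
So sorevof → sorevoffim.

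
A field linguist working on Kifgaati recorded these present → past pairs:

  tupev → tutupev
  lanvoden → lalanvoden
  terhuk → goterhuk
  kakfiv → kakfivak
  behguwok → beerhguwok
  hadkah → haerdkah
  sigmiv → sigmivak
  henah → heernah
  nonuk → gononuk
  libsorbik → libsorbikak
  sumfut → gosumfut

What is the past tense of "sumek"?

terhuk and libsorbik both end in -k yet inflect differently (goterhuk, libsorbikak), so the final letter is not what conditions the rule; the last vowel is.
"sumek" has last vowel 'e'. The stems whose last vowel is 'e' (tupev → tutupev, lanvoden → lalanvoden) repeat the first consonant+vowel as a prefix.
So sumek → susumek.

susumek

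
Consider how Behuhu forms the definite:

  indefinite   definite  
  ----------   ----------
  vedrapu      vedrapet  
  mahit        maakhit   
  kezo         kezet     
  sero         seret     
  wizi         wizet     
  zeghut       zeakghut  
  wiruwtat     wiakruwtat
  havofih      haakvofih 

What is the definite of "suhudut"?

zeghut and vedrapu both have last vowel 'u' yet inflect differently (zeakghut, vedrapet), so the last vowel is not what conditions the rule; whether the stem ends in a vowel or a consonant is.
"suhudut" ends in a consonant. The stems ending in a consonant (havofih → haakvofih, zeghut → zeakghut, wiruwtat → wiakruwtat) insert -ak- after the first vowel.
The other pattern: stems ending in a vowel drop the final letter and add -et.
So suhudut → suakhudut.

suakhudut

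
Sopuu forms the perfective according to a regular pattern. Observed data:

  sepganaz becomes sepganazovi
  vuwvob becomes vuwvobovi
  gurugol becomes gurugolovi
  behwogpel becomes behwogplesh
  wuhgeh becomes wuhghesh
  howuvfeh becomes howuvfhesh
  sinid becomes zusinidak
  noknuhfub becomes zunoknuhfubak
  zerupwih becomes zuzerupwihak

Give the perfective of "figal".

"figal" has last vowel 'a'. The one such stem in the data (sepganaz → sepganazovi) adds -ovi, so the same rule applies.
So figal → figalovi.

figalovi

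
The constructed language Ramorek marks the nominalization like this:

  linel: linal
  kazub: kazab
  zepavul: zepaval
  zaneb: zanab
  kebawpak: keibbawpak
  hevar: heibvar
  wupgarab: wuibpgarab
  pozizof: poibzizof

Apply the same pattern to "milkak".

kazub and wupgarab both end in -b yet inflect differently (kazab, wuibpgarab), so the final letter is not what conditions the rule; the last vowel is.
"milkak" has last vowel 'a'. The stems whose last vowel is 'a' (kebawpak → keibbawpak, hevar → heibvar, wupgarab → wuibpgarab) insert -ib- after the first vowel.
The other pattern: stems whose last vowel is 'e' or 'u' change the last vowel to 'a'.
So milkak → miiblkak.

miiblkak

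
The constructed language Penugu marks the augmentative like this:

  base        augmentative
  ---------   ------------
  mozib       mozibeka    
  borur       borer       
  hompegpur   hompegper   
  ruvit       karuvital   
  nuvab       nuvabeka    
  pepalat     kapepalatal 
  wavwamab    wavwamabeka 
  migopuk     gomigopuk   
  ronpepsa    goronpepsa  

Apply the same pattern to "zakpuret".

mozib and ruvit both have last vowel 'i' yet inflect differently (mozibeka, karuvital), so the last vowel is not what conditions the rule; the final letter is.
"zakpuret" ends in -t. The stems ending in -t (ruvit → karuvital, pepalat → kapepalatal) add ka- … -al around the stem.
The other patterns: stems ending in -b add -eka; stems ending in -r change the last vowel to 'e'; stems ending in -a or -k add the prefix go-.
So zakpuret → kazakpuretal.

kazakpuretal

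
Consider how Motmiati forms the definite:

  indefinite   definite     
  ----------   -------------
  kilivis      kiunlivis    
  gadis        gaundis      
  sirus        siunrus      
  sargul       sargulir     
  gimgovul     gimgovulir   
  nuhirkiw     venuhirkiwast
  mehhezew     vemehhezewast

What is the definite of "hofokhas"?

hounfokhas

sirus and sargul both have last vowel 'u' yet inflect differently (siunrus, sargulir), so the last vowel is not what conditions the rule; the final letter is.
"hofokhas" ends in -s. The stems ending in -s (kilivis → kiunlivis, gadis → gaundis, sirus → siunrus) insert -un- after the first vowel.
The other patterns: stems ending in -l add -ir; stems ending in -w add ve- … -ast around the stem.
So hofokhas → hounfokhas.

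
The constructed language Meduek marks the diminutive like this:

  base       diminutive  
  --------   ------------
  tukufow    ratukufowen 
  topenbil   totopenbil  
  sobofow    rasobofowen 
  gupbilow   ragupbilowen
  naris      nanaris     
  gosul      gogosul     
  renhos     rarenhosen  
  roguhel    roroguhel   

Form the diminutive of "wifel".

renhos and naris both end in -s yet inflect differently (rarenhosen, nanaris), so the final letter is not what conditions the rule; the last vowel is.
"wifel" has last vowel 'e'. The one such stem in the data (roguhel → roroguhel) repeats the first consonant+vowel as a prefix (as do topenbil, naris), so the same rule applies.
The other pattern: stems whose last vowel is 'o' add ra- … -en around the stem.
So wifel → wiwifel.

wiwifel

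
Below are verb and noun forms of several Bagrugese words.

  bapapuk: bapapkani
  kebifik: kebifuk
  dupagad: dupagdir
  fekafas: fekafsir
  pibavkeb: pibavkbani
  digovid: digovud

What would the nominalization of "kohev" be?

digovid and dupagad both end in -d yet inflect differently (digovud, dupagdir), so the final letter is not what conditions the rule; the last vowel is.
"kohev" has last vowel 'e'. The one such stem in the data (pibavkeb → pibavkbani) deletes the last vowel and adds -ani (as does bapapuk), so the same rule applies.
The other patterns: stems whose last vowel is 'i' change the last vowel to 'u'; stems whose last vowel is 'a' delete the last vowel and add -ir.
So kohev → kohvani.

kohvani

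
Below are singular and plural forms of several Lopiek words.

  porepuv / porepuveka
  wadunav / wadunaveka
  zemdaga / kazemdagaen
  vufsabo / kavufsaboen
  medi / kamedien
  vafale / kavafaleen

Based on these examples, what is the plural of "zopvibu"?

kazopvibuen

wadunav and zemdaga both have last vowel 'a' yet inflect differently (wadunaveka, kazemdagaen), so the last vowel is not what conditions the rule; whether the stem ends in a vowel or a consonant is.
"zopvibu" ends in a vowel. The stems ending in a vowel (zemdaga → kazemdagaen, vufsabo → kavufsaboen, medi → kamedien) add ka- … -en around the stem.
The other pattern: stems ending in a consonant add -eka.
So zopvibu → kazopvibuen.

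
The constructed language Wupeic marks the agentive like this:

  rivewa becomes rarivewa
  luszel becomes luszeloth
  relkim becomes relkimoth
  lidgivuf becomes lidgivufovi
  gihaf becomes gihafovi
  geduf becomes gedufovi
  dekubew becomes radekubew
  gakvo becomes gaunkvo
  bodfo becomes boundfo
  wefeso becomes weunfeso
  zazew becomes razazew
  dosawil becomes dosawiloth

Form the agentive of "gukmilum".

"gukmilum" ends in -m. The one such stem in the data (relkim → relkimoth) adds -oth, so the same rule applies.
The other patterns: stems ending in -f add -ovi; stems ending in -o insert -un- after the first vowel; stems ending in -a or -w add the prefix ra-.
So gukmilum → gukmilumoth.

gukmilumoth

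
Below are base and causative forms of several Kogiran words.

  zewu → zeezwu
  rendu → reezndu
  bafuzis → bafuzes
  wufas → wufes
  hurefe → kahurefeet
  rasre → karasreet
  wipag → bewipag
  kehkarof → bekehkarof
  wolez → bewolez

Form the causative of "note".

kanoteet

wufas and wipag both have last vowel 'a' yet inflect differently (wufes, bewipag), so the last vowel is not what conditions the rule; the final letter is.
"note" ends in -e. The stems ending in -e (hurefe → kahurefeet, rasre → karasreet) add ka- … -et around the stem.
The other patterns: stems ending in -u insert -ez- after the first vowel; stems ending in -s change the last vowel to 'e'; stems ending in -f, -g or -z add the prefix be-.
So note → kanoteet.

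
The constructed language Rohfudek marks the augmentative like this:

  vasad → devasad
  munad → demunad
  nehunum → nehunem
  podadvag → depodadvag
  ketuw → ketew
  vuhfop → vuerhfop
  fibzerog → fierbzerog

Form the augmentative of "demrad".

fibzerog and podadvag both end in -g yet inflect differently (fierbzerog, depodadvag), so the final letter is not what conditions the rule; the last vowel is.
"demrad" has last vowel 'a'. The stems whose last vowel is 'a' (podadvag → depodadvag, munad → demunad, vasad → devasad) add the prefix de-.
So demrad → dedemrad.

dedemrad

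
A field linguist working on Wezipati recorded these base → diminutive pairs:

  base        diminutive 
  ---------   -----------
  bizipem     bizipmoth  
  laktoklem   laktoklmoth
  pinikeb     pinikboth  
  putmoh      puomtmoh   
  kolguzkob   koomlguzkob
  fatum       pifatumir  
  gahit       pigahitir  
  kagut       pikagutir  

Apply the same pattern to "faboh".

faomboh

"faboh" has last vowel 'o'. The stems whose last vowel is 'o' (putmoh → puomtmoh, kolguzkob → koomlguzkob) insert -om- after the first vowel.
The other patterns: stems whose last vowel is 'e' delete the last vowel and add -oth; stems whose last vowel is 'i' or 'u' add pi- … -ir around the stem.
So faboh → faomboh.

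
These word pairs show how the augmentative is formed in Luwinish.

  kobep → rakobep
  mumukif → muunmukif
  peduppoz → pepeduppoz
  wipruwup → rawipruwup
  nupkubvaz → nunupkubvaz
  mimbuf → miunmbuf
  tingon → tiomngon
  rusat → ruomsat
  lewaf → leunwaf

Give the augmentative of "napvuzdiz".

nanapvuzdiz

"napvuzdiz" ends in -z. The stems ending in -z (nupkubvaz → nunupkubvaz, peduppoz → pepeduppoz) repeat the first consonant+vowel as a prefix.
The other patterns: stems ending in -p add the prefix ra-; stems ending in -f insert -un- after the first vowel; stems ending in -n or -t insert -om- after the first vowel.
So napvuzdiz → nanapvuzdiz.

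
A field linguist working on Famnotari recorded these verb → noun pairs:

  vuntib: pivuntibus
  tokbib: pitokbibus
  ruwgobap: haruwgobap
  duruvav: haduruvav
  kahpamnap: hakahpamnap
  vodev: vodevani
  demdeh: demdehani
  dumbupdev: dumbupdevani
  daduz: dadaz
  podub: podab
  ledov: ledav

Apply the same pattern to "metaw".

duruvav and vodev both end in -v yet inflect differently (haduruvav, vodevani), so the final letter is not what conditions the rule; the last vowel is.
"metaw" has last vowel 'a'. The stems whose last vowel is 'a' (ruwgobap → haruwgobap, duruvav → haduruvav, kahpamnap → hakahpamnap) add the prefix ha-.
The other patterns: stems whose last vowel is 'i' add pi- … -us around the stem; stems whose last vowel is 'e' add -ani; stems whose last vowel is 'o' or 'u' change the last vowel to 'a'.
So metaw → hametaw.

hametaw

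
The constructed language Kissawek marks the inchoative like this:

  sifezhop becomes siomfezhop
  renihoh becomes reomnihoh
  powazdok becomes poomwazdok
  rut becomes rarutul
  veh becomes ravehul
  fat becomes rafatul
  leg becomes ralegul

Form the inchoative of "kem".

rakemul

renihoh and veh both end in -h yet inflect differently (reomnihoh, ravehul), so the final letter is not what conditions the rule; the number of vowels is.
"kem" has 1 vowel. The stems with 1 vowel (rut → rarutul, veh → ravehul, fat → rafatul) add ra- … -ul around the stem.
So kem → rakemul.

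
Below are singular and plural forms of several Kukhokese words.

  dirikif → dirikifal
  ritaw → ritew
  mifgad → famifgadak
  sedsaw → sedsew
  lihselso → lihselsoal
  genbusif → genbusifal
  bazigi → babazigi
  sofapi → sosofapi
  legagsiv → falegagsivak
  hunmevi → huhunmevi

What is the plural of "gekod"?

fagekodak

legagsiv and bazigi both have last vowel 'i' yet inflect differently (falegagsivak, babazigi), so the last vowel is not what conditions the rule; the final letter is.
"gekod" ends in -d. The one such stem in the data (mifgad → famifgadak) adds fa- … -ak around the stem, so the same rule applies.
So gekod → fagekodak.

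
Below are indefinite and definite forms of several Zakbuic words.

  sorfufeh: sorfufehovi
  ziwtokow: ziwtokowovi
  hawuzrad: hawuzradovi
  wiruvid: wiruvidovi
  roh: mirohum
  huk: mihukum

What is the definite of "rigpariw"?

"rigpariw" has 3 vowels. The stems with 3 vowels (sorfufeh → sorfufehovi, ziwtokow → ziwtokowovi, hawuzrad → hawuzradovi) add -ovi.
So rigpariw → rigpariwovi.

rigpariwovi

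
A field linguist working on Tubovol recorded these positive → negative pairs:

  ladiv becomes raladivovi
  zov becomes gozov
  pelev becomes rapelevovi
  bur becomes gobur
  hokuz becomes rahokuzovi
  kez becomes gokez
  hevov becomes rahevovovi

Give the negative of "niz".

"niz" has 1 vowel. The stems with 1 vowel (bur → gobur, zov → gozov, kez → gokez) add the prefix go-.
The other pattern: stems with 2 vowels add ra- … -ovi around the stem.
So niz → goniz.

goniz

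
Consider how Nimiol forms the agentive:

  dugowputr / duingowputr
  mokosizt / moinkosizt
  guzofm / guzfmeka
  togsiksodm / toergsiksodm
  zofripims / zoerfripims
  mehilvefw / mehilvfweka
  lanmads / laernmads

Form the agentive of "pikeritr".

piinkeritr

togsiksodm and guzofm both end in -m yet inflect differently (toergsiksodm, guzfmeka), so the final letter is not what conditions the rule; the second-to-last letter is.
"pikeritr" has second-to-last letter 't'. The one such stem in the data (dugowputr → duingowputr) inserts -in- after the first vowel (as does mokosizt), so the same rule applies.
So pikeritr → piinkeritr.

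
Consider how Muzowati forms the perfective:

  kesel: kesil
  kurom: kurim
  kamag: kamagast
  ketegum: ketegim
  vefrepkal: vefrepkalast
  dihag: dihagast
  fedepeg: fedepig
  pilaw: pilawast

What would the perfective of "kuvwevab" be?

kamag and fedepeg both end in -g yet inflect differently (kamagast, fedepig), so the final letter is not what conditions the rule; the last vowel is.
"kuvwevab" has last vowel 'a'. The stems whose last vowel is 'a' (kamag → kamagast, dihag → dihagast, vefrepkal → vefrepkalast) add -ast.
So kuvwevab → kuvwevabast.

kuvwevabast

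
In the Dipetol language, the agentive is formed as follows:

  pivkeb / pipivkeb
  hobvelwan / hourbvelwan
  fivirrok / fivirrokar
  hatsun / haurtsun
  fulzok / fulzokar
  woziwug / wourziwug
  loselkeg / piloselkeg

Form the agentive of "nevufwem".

loselkeg and woziwug both end in -g yet inflect differently (piloselkeg, wourziwug), so the final letter is not what conditions the rule; the last vowel is.
"nevufwem" has last vowel 'e'. The stems whose last vowel is 'e' (pivkeb → pipivkeb, loselkeg → piloselkeg) add the prefix pi-.
So nevufwem → pinevufwem.

pinevufwem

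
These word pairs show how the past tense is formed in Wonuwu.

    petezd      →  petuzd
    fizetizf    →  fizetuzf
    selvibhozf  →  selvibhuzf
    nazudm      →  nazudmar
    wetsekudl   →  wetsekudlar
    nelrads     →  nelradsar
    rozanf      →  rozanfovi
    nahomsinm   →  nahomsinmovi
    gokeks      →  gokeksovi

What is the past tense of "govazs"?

govuzs

fizetizf and rozanf both end in -f yet inflect differently (fizetuzf, rozanfovi), so the final letter is not what conditions the rule; the second-to-last letter is.
"govazs" has second-to-last letter 'z'. The stems whose second-to-last letter is 'z' (petezd → petuzd, fizetizf → fizetuzf, selvibhozf → selvibhuzf) change the last vowel to 'u'.
So govazs → govuzs.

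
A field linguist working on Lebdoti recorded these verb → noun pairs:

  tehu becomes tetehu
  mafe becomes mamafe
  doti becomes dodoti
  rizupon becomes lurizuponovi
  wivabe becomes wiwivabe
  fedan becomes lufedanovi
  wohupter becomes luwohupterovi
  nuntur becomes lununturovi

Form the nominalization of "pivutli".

tehu and nuntur both have last vowel 'u' yet inflect differently (tetehu, lununturovi), so the last vowel is not what conditions the rule; whether the stem ends in a vowel or a consonant is.
"pivutli" ends in a vowel. The stems ending in a vowel (doti → dodoti, mafe → mamafe, tehu → tetehu) repeat the first consonant+vowel as a prefix.
So pivutli → pipivutli.

pipivutli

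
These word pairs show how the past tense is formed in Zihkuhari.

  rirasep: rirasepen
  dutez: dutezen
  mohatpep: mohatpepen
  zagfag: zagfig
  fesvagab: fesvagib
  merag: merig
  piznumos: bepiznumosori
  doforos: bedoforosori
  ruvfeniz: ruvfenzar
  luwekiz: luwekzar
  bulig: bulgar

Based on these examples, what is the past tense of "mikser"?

dutez and ruvfeniz both end in -z yet inflect differently (dutezen, ruvfenzar), so the final letter is not what conditions the rule; the last vowel is.
"mikser" has last vowel 'e'. The stems whose last vowel is 'e' (rirasep → rirasepen, dutez → dutezen, mohatpep → mohatpepen) add -en.
The other patterns: stems whose last vowel is 'a' change the last vowel to 'i'; stems whose last vowel is 'o' add be- … -ori around the stem; stems whose last vowel is 'i' delete the last vowel and add -ar.
So mikser → mikseren.

mikseren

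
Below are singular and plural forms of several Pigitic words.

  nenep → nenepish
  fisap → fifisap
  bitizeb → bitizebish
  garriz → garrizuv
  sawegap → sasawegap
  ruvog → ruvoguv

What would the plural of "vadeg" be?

"vadeg" has last vowel 'e'. The stems whose last vowel is 'e' (bitizeb → bitizebish, nenep → nenepish) add -ish.
The other patterns: stems whose last vowel is 'a' repeat the first consonant+vowel as a prefix; stems whose last vowel is 'i' or 'o' add -uv.
So vadeg → vadegish.

vadegish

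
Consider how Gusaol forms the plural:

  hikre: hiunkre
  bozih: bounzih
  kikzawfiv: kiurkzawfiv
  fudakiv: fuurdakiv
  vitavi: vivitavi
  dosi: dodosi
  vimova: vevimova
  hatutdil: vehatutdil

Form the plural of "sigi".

sisigi

"sigi" ends in -i. The stems ending in -i (vitavi → vivitavi, dosi → dodosi) repeat the first consonant+vowel as a prefix.
The other patterns: stems ending in -e or -h insert -un- after the first vowel; stems ending in -v insert -ur- after the first vowel; stems ending in -a or -l add the prefix ve-.
So sigi → sisigi.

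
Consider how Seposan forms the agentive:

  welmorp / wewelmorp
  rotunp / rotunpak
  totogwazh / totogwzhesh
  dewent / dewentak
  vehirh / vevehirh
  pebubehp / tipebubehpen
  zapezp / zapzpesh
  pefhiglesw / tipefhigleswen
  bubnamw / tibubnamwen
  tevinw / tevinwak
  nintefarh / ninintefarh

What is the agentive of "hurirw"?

rotunp and zapezp both end in -p yet inflect differently (rotunpak, zapzpesh), so the final letter is not what conditions the rule; the second-to-last letter is.
"hurirw" has second-to-last letter 'r'. The stems whose second-to-last letter is 'r' (vehirh → vevehirh, nintefarh → ninintefarh, welmorp → wewelmorp) repeat the first consonant+vowel as a prefix.
The other patterns: stems whose second-to-last letter is 'n' add -ak; stems whose second-to-last letter is 'z' delete the last vowel and add -esh; stems whose second-to-last letter is 'h', 'm' or 's' add ti- … -en around the stem.
So hurirw → huhurirw.

huhurirw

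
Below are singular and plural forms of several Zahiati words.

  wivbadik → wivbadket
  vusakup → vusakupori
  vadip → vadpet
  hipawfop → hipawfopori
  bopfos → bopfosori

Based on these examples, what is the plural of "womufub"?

"womufub" has last vowel 'u'. The one such stem in the data (vusakup → vusakupori) adds -ori, so the same rule applies.
So womufub → womufubori.

womufubori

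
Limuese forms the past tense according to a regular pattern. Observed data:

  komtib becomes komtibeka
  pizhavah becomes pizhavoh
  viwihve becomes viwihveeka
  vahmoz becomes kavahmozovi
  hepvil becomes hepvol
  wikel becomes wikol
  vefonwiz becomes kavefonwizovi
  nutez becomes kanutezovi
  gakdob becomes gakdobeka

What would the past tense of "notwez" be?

komtib and vefonwiz both have last vowel 'i' yet inflect differently (komtibeka, kavefonwizovi), so the last vowel is not what conditions the rule; the final letter is.
"notwez" ends in -z. The stems ending in -z (vefonwiz → kavefonwizovi, nutez → kanutezovi, vahmoz → kavahmozovi) add ka- … -ovi around the stem.
The other patterns: stems ending in -b or -e add -eka; stems ending in -h or -l change the last vowel to 'o'.
So notwez → kanotwezovi.

kanotwezovi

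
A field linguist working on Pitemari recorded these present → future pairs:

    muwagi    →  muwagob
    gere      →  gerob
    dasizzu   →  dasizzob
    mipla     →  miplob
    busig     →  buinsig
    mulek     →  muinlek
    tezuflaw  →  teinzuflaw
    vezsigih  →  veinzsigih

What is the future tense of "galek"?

"galek" ends in a consonant. The stems ending in a consonant (busig → buinsig, mulek → muinlek, tezuflaw → teinzuflaw) insert -in- after the first vowel.
The other pattern: stems ending in a vowel drop the final letter and add -ob.
So galek → gainlek.

gainlek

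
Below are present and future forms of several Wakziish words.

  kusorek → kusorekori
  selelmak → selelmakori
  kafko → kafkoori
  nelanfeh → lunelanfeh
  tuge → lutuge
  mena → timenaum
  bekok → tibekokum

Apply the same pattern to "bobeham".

"bobeham" begins with b-. The one such stem in the data (bekok → tibekokum) adds ti- … -um around the stem, so the same rule applies.
So bobeham → tibobehamum.

tibobehamum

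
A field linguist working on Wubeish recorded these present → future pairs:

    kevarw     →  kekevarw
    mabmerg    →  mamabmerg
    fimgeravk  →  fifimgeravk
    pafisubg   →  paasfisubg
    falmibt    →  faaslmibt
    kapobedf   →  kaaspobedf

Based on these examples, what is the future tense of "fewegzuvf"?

mabmerg and pafisubg both end in -g yet inflect differently (mamabmerg, paasfisubg), so the final letter is not what conditions the rule; the second-to-last letter is.
"fewegzuvf" has second-to-last letter 'v'. The one such stem in the data (fimgeravk → fifimgeravk) repeats the first consonant+vowel as a prefix (as do kevarw, mabmerg), so the same rule applies.
The other pattern: stems whose second-to-last letter is 'b' or 'd' insert -as- after the first vowel.
So fewegzuvf → fefewegzuvf.

fefewegzuvf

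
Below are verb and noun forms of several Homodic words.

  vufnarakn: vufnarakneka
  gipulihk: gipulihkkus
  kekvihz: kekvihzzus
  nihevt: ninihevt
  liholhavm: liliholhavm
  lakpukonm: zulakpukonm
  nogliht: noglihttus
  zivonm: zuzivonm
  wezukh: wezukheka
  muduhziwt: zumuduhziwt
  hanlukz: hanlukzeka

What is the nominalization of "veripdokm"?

veripdokmeka

nihevt and nogliht both end in -t yet inflect differently (ninihevt, noglihttus), so the final letter is not what conditions the rule; the second-to-last letter is.
"veripdokm" has second-to-last letter 'k'. The stems whose second-to-last letter is 'k' (vufnarakn → vufnarakneka, hanlukz → hanlukzeka, wezukh → wezukheka) add -eka.
So veripdokm → veripdokmeka.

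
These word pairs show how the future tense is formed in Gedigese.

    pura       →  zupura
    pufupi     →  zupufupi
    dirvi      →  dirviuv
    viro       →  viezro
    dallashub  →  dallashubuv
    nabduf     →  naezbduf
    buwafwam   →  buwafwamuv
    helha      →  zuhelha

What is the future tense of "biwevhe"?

biwevheuv

dirvi and pufupi both end in -i yet inflect differently (dirviuv, zupufupi), so the final letter is not what conditions the rule; the first letter is.
"biwevhe" begins with b-. The one such stem in the data (buwafwam → buwafwamuv) adds -uv, so the same rule applies.
So biwevhe → biwevheuv.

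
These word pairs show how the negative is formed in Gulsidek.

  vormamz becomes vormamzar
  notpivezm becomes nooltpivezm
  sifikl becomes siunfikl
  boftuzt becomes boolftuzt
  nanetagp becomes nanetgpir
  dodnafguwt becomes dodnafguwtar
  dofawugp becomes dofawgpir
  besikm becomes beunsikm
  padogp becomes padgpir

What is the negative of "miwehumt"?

miwehumtar

notpivezm and besikm both end in -m yet inflect differently (nooltpivezm, beunsikm), so the final letter is not what conditions the rule; the second-to-last letter is.
"miwehumt" has second-to-last letter 'm'. The one such stem in the data (vormamz → vormamzar) adds -ar, so the same rule applies.
The other patterns: stems whose second-to-last letter is 'g' delete the last vowel and add -ir; stems whose second-to-last letter is 'z' insert -ol- after the first vowel; stems whose second-to-last letter is 'k' insert -un- after the first vowel.
So miwehumt → miwehumtar.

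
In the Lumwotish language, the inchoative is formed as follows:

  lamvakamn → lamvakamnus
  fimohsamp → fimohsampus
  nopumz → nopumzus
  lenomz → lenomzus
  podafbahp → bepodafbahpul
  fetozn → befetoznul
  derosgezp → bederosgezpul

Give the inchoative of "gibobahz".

fimohsamp and podafbahp both end in -p yet inflect differently (fimohsampus, bepodafbahpul), so the final letter is not what conditions the rule; the second-to-last letter is.
"gibobahz" has second-to-last letter 'h'. The one such stem in the data (podafbahp → bepodafbahpul) adds be- … -ul around the stem, so the same rule applies.
So gibobahz → begibobahzul.

begibobahzul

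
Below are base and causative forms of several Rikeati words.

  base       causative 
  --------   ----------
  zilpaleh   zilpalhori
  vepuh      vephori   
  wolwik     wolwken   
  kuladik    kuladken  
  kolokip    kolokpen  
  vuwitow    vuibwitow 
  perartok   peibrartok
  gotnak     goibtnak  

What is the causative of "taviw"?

wolwik and perartok both end in -k yet inflect differently (wolwken, peibrartok), so the final letter is not what conditions the rule; the last vowel is.
"taviw" has last vowel 'i'. The stems whose last vowel is 'i' (wolwik → wolwken, kuladik → kuladken, kolokip → kolokpen) delete the last vowel and add -en.
So taviw → tavwen.

tavwen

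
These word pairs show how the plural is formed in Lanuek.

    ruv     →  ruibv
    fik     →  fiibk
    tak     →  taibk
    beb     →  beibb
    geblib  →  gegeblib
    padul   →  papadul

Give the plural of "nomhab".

nonomhab

beb and geblib both end in -b yet inflect differently (beibb, gegeblib), so the final letter is not what conditions the rule; the number of vowels is.
"nomhab" has 2 vowels. The stems with 2 vowels (geblib → gegeblib, padul → papadul) repeat the first consonant+vowel as a prefix.
The other pattern: stems with 1 vowel insert -ib- after the first vowel.
So nomhab → nonomhab.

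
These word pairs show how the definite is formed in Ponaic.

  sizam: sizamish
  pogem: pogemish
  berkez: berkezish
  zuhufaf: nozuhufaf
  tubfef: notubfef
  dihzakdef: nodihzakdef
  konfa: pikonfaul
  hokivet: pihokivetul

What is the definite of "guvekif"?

sizam and zuhufaf both have last vowel 'a' yet inflect differently (sizamish, nozuhufaf), so the last vowel is not what conditions the rule; the final letter is.
"guvekif" ends in -f. The stems ending in -f (zuhufaf → nozuhufaf, tubfef → notubfef, dihzakdef → nodihzakdef) add the prefix no-.
The other patterns: stems ending in -m or -z add -ish; stems ending in -a or -t add pi- … -ul around the stem.
So guvekif → noguvekif.

noguvekif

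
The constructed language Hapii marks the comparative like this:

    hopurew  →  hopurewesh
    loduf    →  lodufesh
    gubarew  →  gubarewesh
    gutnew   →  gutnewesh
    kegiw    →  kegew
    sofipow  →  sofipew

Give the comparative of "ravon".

hopurew and kegiw both end in -w yet inflect differently (hopurewesh, kegew), so the final letter is not what conditions the rule; the last vowel is.
"ravon" has last vowel 'o'. The one such stem in the data (sofipow → sofipew) changes the last vowel to 'e' (as does kegiw), so the same rule applies.
The other pattern: stems whose last vowel is 'e' or 'u' add -esh.
So ravon → raven.

raven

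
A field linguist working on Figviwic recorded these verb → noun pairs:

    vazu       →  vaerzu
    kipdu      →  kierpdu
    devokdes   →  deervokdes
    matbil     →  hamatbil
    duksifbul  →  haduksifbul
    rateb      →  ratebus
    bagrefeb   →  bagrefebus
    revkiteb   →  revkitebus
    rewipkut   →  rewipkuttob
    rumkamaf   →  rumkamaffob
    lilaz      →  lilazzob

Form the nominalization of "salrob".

salrobus

"salrob" ends in -b. The stems ending in -b (rateb → ratebus, bagrefeb → bagrefebus, revkiteb → revkitebus) add -us.
The other patterns: stems ending in -s or -u insert -er- after the first vowel; stems ending in -l add the prefix ha-; stems ending in -f, -t or -z double the final consonant and add -ob.
So salrob → salrobus.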